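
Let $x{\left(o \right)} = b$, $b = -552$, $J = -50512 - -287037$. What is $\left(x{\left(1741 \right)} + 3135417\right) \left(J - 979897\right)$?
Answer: $-2330370864780$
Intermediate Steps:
$J = 236525$ ($J = -50512 + 287037 = 236525$)
$x{\left(o \right)} = -552$
$\left(x{\left(1741 \right)} + 3135417\right) \left(J - 979897\right) = \left(-552 + 3135417\right) \left(236525 - 979897\right) = 3134865 \left(-743372\right) = -2330370864780$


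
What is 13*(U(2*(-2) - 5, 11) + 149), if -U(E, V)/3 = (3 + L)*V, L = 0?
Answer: 650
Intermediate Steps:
U(E, V) = -9*V (U(E, V) = -3*(3 + 0)*V = -9*V)
13*(U(2*(-2) - 5, 11) + 149) = 13*(-9*11 + 149) = 13*(-99 + 149) = 13*50 = 650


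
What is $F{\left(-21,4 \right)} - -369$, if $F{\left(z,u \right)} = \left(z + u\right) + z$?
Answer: $331$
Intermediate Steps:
$F{\left(z,u \right)} = u + 2 z$ ($F{\left(z,u \right)} = \left(u + z\right) + z = u + 2 z$)
$F{\left(-21,4 \right)} - -369 = \left(4 + 2 \left(-21\right)\right) - -369 = \left(4 - 42\right) + 369 = -38 + 369 = 331$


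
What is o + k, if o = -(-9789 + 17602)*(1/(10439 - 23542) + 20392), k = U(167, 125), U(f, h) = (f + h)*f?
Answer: -2086966323183/13103 ≈ -1.5927e+8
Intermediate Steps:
U(f, h) = f*(f + h)
k = 48764 (k = 167*(167 + 125) = 167*292 = 48764)
o = -2087605277875/13103 (o = -7813*(1/(-13103) + 20392) = -7813*(-1/13103 + 20392) = -7813*267196375/13103 = -1*2087605277875/13103 = -2087605277875/13103 ≈ -1.5932e+8)
o + k = -2087605277875/13103 + 48764 = -2086966323183/13103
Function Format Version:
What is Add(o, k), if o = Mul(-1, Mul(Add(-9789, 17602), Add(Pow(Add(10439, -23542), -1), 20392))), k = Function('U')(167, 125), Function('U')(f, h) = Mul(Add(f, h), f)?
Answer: Rational(-2086966323183, 13103) ≈ -1.5927e+8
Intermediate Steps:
Function('U')(f, h) = Mul(f, Add(f, h))
k = 48764 (k = Mul(167, Add(167, 125)) = Mul(167, 292) = 48764)
o = Rational(-2087605277875, 13103) (o = Mul(-1, Mul(7813, Add(Pow(-13103, -1), 20392))) = Mul(-1, Mul(7813, Add(Rational(-1, 13103), 20392))) = Mul(-1, Mul(7813, Rational(267196375, 13103))) = Mul(-1, Rational(2087605277875, 13103)) = Rational(-2087605277875, 13103) ≈ -1.5932e+8)
Add(o, k) = Add(Rational(-2087605277875, 13103), 48764) = Rational(-2086966323183, 13103)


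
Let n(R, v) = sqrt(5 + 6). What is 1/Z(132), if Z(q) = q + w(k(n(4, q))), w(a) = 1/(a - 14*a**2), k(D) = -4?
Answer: 228/30095 ≈ 0.0075760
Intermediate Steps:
n(R, v) = sqrt(11)
Z(q) = -1/228 + q (Z(q) = q - 1/(-4*(-1 + 14*(-4))) = q - 1*(-1/4)/(-1 - 56) = q - 1*(-1/4)/(-57) = q - 1*(-1/4)*(-1/57) = q - 1/228 = -1/228 + q)
1/Z(132) = 1/(-1/228 + 132) = 1/(30095/228) = 228/30095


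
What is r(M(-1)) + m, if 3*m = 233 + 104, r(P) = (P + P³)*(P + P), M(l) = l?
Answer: 349/3 ≈ 116.33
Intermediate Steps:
r(P) = 2*P*(P + P³) (r(P) = (P + P³)*(2*P) = 2*P*(P + P³))
m = 337/3 (m = (233 + 104)/3 = (⅓)*337 = 337/3 ≈ 112.33)
r(M(-1)) + m = 2*(-1)²*(1 + (-1)²) + 337/3 = 2*1*(1 + 1) + 337/3 = 2*1*2 + 337/3 = 4 + 337/3 = 349/3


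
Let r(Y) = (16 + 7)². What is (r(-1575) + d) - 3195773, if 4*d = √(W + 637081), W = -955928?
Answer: -3195244 + I*√318847/4 ≈ -3.1952e+6 + 141.17*I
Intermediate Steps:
d = I*√318847/4 (d = √(-955928 + 637081)/4 = √(-318847)/4 = (I*√318847)/4 = I*√318847/4 ≈ 141.17*I)
r(Y) = 529 (r(Y) = 23² = 529)
(r(-1575) + d) - 3195773 = (529 + I*√318847/4) - 3195773 = -3195244 + I*√318847/4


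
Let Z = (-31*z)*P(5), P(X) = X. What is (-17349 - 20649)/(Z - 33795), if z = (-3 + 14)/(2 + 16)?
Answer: 683964/610015 ≈ 1.1212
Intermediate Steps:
z = 11/18 ≈ 0.61111
Z = -1705/18 (Z = -31*11/18*5 = -341/18*5 = -1705/18 ≈ -94.722)
(-17349 - 20649)/(Z - 33795) = (-17349 - 20649)/(-1705/18 - 33795) = -37998/(-610015/18) = -37998*(-18/610015) = 683964/610015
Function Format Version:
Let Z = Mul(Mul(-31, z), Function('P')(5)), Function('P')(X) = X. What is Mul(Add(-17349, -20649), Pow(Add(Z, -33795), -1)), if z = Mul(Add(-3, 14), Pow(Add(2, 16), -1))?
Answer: Rational(683964, 610015) ≈ 1.1212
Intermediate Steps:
z = Rational(11, 18) (z = Mul(11, Pow(18, -1)) = Mul(11, Rational(1, 18)) = Rational(11, 18) ≈ 0.61111)
Z = Rational(-1705, 18) (Z = Mul(Mul(-31, Rational(11, 18)), 5) = Mul(Rational(-341, 18), 5) = Rational(-1705, 18) ≈ -94.722)
Mul(Add(-17349, -20649), Pow(Add(Z, -33795), -1)) = Mul(Add(-17349, -20649), Pow(Add(Rational(-1705, 18), -33795), -1)) = Mul(-37998, Pow(Rational(-610015, 18), -1)) = Mul(-37998, Rational(-18, 610015)) = Rational(683964, 610015)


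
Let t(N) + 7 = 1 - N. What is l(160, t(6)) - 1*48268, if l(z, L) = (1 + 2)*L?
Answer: -48304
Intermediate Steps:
t(N) = -6 - N (t(N) = -7 + (1 - N) = -6 - N)
l(z, L) = 3*L
l(160, t(6)) - 1*48268 = 3*(-6 - 1*6) - 1*48268 = 3*(-6 - 6) - 48268 = 3*(-12) - 48268 = -36 - 48268 = -48304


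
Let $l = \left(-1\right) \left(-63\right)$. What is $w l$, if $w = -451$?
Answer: $-28413$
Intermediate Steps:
$l = 63$
$w l = \left(-451\right) 63 = -28413$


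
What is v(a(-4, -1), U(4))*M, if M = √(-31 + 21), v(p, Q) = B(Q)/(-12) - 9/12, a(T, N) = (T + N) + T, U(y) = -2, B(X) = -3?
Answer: -I*√10/2 ≈ -1.5811*I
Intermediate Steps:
a(T, N) = N + 2*T (a(T, N) = (N + T) + T = N + 2*T)
v(p, Q) = -½ (v(p, Q) = -3/(-12) - 9/12 = -3*(-1/12) - 9*1/12 = ¼ - ¾ = -½)
M = I*√10 (M = √(-10) = I*√10 ≈ 3.1623*I)
v(a(-4, -1), U(4))*M = -I*√10/2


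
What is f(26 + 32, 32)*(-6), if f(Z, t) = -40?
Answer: 240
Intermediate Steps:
f(26 + 32, 32)*(-6) = -40*(-6) = 240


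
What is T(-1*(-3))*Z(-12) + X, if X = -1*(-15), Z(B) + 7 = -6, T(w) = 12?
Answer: -141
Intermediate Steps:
Z(B) = -13 (Z(B) = -7 - 6 = -13)
X = 15
T(-1*(-3))*Z(-12) + X = 12*(-13) + 15 = -156 + 15 = -141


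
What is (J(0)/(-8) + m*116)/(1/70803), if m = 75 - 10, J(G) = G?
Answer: 533854620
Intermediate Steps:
m = 65
(J(0)/(-8) + m*116)/(1/70803) = (0/(-8) + 65*116)/(1/70803) = (0*(-1/8) + 7540)/(1/70803) = (0 + 7540)*70803 = 7540*70803 = 533854620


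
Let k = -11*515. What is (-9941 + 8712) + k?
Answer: -6894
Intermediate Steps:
k = -5665
(-9941 + 8712) + k = (-9941 + 8712) - 5665 = -1229 - 5665 = -6894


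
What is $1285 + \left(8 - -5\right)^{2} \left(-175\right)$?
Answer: $-28290$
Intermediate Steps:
$1285 + \left(8 - -5\right)^{2} \left(-175\right) = 1285 + \left(8 + 5\right)^{2} \left(-175\right) = 1285 + 13^{2} \left(-175\right) = 1285 + 169 \left(-175\right) = 1285 - 29575 = -28290$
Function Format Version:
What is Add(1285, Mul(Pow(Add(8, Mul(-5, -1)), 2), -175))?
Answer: -28290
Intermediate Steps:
Add(1285, Mul(Pow(Add(8, Mul(-5, -1)), 2), -175)) = Add(1285, Mul(Pow(Add(8, 5), 2), -175)) = Add(1285, Mul(Pow(13, 2), -175)) = Add(1285, Mul(169, -175)) = Add(1285, -29575) = -28290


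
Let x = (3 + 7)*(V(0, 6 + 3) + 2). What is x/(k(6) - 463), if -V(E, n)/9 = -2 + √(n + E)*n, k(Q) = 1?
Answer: 1115/231 ≈ 4.8268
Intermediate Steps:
V(E, n) = 18 - 9*n*√(E + n) (V(E, n) = -9*(-2 + √(n + E)*n) = -9*(-2 + √(E + n)*n) = -9*(-2 + n*√(E + n)) = 18 - 9*n*√(E + n))
x = -2230 (x = (3 + 7)*((18 - 9*(6 + 3)*√(0 + (6 + 3))) + 2) = 10*((18 - 9*9*√(0 + 9)) + 2) = 10*((18 - 9*9*√9) + 2) = 10*((18 - 9*9*3) + 2) = 10*((18 - 243) + 2) = 10*(-225 + 2) = 10*(-223) = -2230)
x/(k(6) - 463) = -2230/(1 - 463) = -2230/(-462) = -2230*(-1/462) = 1115/231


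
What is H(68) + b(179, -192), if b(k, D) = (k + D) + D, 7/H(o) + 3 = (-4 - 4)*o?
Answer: -112142/547 ≈ -205.01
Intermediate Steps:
H(o) = 7/(-3 - 8*o) (H(o) = 7/(-3 + (-4 - 4)*o) = 7/(-3 - 8*o))
b(k, D) = k + 2*D (b(k, D) = (D + k) + D = k + 2*D)
H(68) + b(179, -192) = -7/(3 + 8*68) + (179 + 2*(-192)) = -7/(3 + 544) + (179 - 384) = -7/547 - 205 = -112142/547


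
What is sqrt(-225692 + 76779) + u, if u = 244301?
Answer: 244301 + I*sqrt(148913) ≈ 2.443e+5 + 385.89*I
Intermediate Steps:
sqrt(-225692 + 76779) + u = sqrt(-225692 + 76779) + 244301 = sqrt(-148913) + 244301 = I*sqrt(148913) + 244301 = 244301 + I*sqrt(148913)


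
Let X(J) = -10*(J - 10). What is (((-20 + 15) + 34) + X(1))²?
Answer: 14161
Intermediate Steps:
X(J) = 100 - 10*J (X(J) = -10*(-10 + J) = 100 - 10*J)
(((-20 + 15) + 34) + X(1))² = (((-20 + 15) + 34) + (100 - 10*1))² = ((-5 + 34) + (100 - 10))² = (29 + 90)² = 119² = 14161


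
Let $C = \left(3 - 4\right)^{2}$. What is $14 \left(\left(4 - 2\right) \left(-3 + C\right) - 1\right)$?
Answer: $-70$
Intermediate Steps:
$C = 1$ ($C = \left(-1\right)^{2} = 1$)
$14 \left(\left(4 - 2\right) \left(-3 + C\right) - 1\right) = 14 \left(\left(4 - 2\right) \left(-3 + 1\right) - 1\right) = 14 \left(2 \left(-2\right) - 1\right) = 14 \left(-4 - 1\right) = 14 \left(-5\right) = -70$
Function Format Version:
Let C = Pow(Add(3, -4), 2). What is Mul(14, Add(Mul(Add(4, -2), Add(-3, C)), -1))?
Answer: -70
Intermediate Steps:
C = 1 (C = Pow(-1, 2) = 1)
Mul(14, Add(Mul(Add(4, -2), Add(-3, C)), -1)) = Mul(14, Add(Mul(Add(4, -2), Add(-3, 1)), -1)) = Mul(14, Add(Mul(2, -2), -1)) = Mul(14, Add(-4, -1)) = Mul(14, -5) = -70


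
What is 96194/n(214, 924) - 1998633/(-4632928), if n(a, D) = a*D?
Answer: 15015385195/16358868768 ≈ 0.91787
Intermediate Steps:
n(a, D) = D*a
96194/n(214, 924) - 1998633/(-4632928) = 96194/((924*214)) - 1998633/(-4632928) = 96194/197736 - 1998633*(-1/4632928) = 96194*(1/197736) + 1998633/4632928 = 6871/14124 + 1998633/4632928 = 15015385195/16358868768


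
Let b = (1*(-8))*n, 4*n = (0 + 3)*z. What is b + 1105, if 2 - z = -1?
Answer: 1087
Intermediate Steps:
z = 3 (z = 2 - 1*(-1) = 2 + 1 = 3)
n = 9/4 (n = ((0 + 3)*3)/4 = (3*3)/4 = (1/4)*9 = 9/4 ≈ 2.2500)
b = -18 (b = (1*(-8))*(9/4) = -8*9/4 = -18)
b + 1105 = -18 + 1105 = 1087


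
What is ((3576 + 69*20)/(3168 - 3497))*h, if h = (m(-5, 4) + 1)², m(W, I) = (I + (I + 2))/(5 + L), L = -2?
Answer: -39884/141 ≈ -282.87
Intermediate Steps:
m(W, I) = ⅔ + 2*I/3 (m(W, I) = (I + (I + 2))/(5 - 2) = (I + (2 + I))/3 = (2 + 2*I)*(⅓) = ⅔ + 2*I/3)
h = 169/9 (h = ((⅔ + (⅔)*4) + 1)² = ((⅔ + 8/3) + 1)² = (10/3 + 1)² = (13/3)² = 169/9 ≈ 18.778)
((3576 + 69*20)/(3168 - 3497))*h = ((3576 + 69*20)/(3168 - 3497))*(169/9) = ((3576 + 1380)/(-329))*(169/9) = (4956*(-1/329))*(169/9) = -708/47*169/9 = -39884/141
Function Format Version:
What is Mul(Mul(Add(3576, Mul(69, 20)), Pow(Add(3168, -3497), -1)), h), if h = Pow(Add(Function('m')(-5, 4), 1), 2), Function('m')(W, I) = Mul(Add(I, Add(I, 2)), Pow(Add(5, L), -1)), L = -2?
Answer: Rational(-39884, 141) ≈ -282.87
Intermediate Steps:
Function('m')(W, I) = Add(Rational(2, 3), Mul(Rational(2, 3), I)) (Function('m')(W, I) = Mul(Add(I, Add(I, 2)), Pow(Add(5, -2), -1)) = Mul(Add(I, Add(2, I)), Pow(3, -1)) = Mul(Add(2, Mul(2, I)), Rational(1, 3)) = Add(Rational(2, 3), Mul(Rational(2, 3), I)))
h = Rational(169, 9) (h = Pow(Add(Add(Rational(2, 3), Mul(Rational(2, 3), 4)), 1), 2) = Pow(Add(Add(Rational(2, 3), Rational(8, 3)), 1), 2) = Pow(Add(Rational(10, 3), 1), 2) = Pow(Rational(13, 3), 2) = Rational(169, 9) ≈ 18.778)
Mul(Mul(Add(3576, Mul(69, 20)), Pow(Add(3168, -3497), -1)), h) = Mul(Mul(Add(3576, Mul(69, 20)), Pow(Add(3168, -3497), -1)), Rational(169, 9)) = Mul(Mul(Add(3576, 1380), Pow(-329, -1)), Rational(169, 9)) = Mul(Mul(4956, Rational(-1, 329)), Rational(169, 9)) = Mul(Rational(-708, 47), Rational(169, 9)) = Rational(-39884, 141)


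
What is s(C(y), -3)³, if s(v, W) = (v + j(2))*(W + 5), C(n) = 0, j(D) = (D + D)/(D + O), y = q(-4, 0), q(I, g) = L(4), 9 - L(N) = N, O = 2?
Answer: 8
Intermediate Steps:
L(N) = 9 - N
q(I, g) = 5 (q(I, g) = 9 - 1*4 = 9 - 4 = 5)
y = 5
j(D) = 2*D/(2 + D) (j(D) = (D + D)/(D + 2) = (2*D)/(2 + D) = 2*D/(2 + D))
s(v, W) = (1 + v)*(5 + W) (s(v, W) = (v + 2*2/(2 + 2))*(W + 5) = (v + 2*2/4)*(5 + W) = (v + 2*2*(¼))*(5 + W) = (v + 1)*(5 + W) = (1 + v)*(5 + W))
s(C(y), -3)³ = (5 - 3 + 5*0 - 3*0)³ = (5 - 3 + 0 + 0)³ = 2³ = 8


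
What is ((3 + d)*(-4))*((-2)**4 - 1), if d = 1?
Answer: -240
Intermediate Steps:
((3 + d)*(-4))*((-2)**4 - 1) = ((3 + 1)*(-4))*((-2)**4 - 1) = (4*(-4))*(16 - 1) = -16*15 = -240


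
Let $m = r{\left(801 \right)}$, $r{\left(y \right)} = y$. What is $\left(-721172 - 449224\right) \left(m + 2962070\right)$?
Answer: $-3467732366916$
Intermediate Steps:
$m = 801$
$\left(-721172 - 449224\right) \left(m + 2962070\right) = \left(-721172 - 449224\right) \left(801 + 2962070\right) = \left(-1170396\right) 2962871 = -3467732366916$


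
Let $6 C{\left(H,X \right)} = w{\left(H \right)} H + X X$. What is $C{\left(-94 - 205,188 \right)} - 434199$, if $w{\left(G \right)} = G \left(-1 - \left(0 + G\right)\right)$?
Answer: $\frac{12035824}{3} \approx 4.0119 \cdot 10^{6}$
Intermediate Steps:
$w{\left(G \right)} = G \left(-1 - G\right)$ ($w{\left(G \right)} = G \left(-1 + \left(0 - G\right)\right) = G \left(-1 - G\right)$)
$C{\left(H,X \right)} = \frac{X^{2}}{6} - \frac{H^{2} \left(1 + H\right)}{6}$ ($C{\left(H,X \right)} = \frac{- H \left(1 + H\right) H + X X}{6} = \frac{- H^{2} \left(1 + H\right) + X^{2}}{6} = \frac{X^{2} - H^{2} \left(1 + H\right)}{6} = \frac{X^{2}}{6} - \frac{H^{2} \left(1 + H\right)}{6}$)
$C{\left(-94 - 205,188 \right)} - 434199 = \left(- \frac{\left(-94 - 205\right)^{2}}{6} - \frac{\left(-94 - 205\right)^{3}}{6} + \frac{188^{2}}{6}\right) - 434199 = \left(- \frac{\left(-94 - 205\right)^{2}}{6} - \frac{\left(-94 - 205\right)^{3}}{6} + \frac{1}{6} \cdot 35344\right) - 434199 = \left(- \frac{\left(-299\right)^{2}}{6} - \frac{\left(-299\right)^{3}}{6} + \frac{17672}{3}\right) - 434199 = \left(\left(- \frac{1}{6}\right) 89401 - - \frac{26730899}{6} + \frac{17672}{3}\right) - 434199 = \left(- \frac{89401}{6} + \frac{26730899}{6} + \frac{17672}{3}\right) - 434199 = \frac{13338421}{3} - 434199 = \frac{12035824}{3}$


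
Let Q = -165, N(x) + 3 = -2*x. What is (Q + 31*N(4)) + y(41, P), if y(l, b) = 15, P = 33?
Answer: -491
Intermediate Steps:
N(x) = -3 - 2*x
(Q + 31*N(4)) + y(41, P) = (-165 + 31*(-3 - 2*4)) + 15 = (-165 + 31*(-3 - 8)) + 15 = (-165 + 31*(-11)) + 15 = (-165 - 341) + 15 = -506 + 15 = -491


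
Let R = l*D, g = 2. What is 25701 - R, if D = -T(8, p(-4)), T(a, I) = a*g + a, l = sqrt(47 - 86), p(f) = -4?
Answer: 25701 + 24*I*sqrt(39) ≈ 25701.0 + 149.88*I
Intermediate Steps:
l = I*sqrt(39) (l = sqrt(-39) = I*sqrt(39) ≈ 6.245*I)
T(a, I) = 3*a (T(a, I) = a*2 + a = 2*a + a = 3*a)
D = -24 (D = -3*8 = -1*24 = -24)
R = -24*I*sqrt(39) (R = (I*sqrt(39))*(-24) = -24*I*sqrt(39) ≈ -149.88*I)
25701 - R = 25701 - (-24)*I*sqrt(39) = 25701 + 24*I*sqrt(39)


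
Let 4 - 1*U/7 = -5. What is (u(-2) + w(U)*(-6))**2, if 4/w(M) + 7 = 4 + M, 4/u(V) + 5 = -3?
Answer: 81/100 ≈ 0.81000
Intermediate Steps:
u(V) = -1/2 (u(V) = 4/(-5 - 3) = 4/(-8) = 4*(-1/8) = -1/2)
U = 63 (U = 28 - 7*(-5) = 28 + 35 = 63)
w(M) = 4/(-3 + M) (w(M) = 4/(-7 + (4 + M)) = 4/(-3 + M))
(u(-2) + w(U)*(-6))**2 = (-1/2 + (4/(-3 + 63))*(-6))**2 = (-1/2 + (4/60)*(-6))**2 = (-1/2 + (4*(1/60))*(-6))**2 = (-1/2 + (1/15)*(-6))**2 = (-1/2 - 2/5)**2 = (-9/10)**2 = 81/100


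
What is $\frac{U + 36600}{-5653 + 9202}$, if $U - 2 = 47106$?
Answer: $\frac{83708}{3549} \approx 23.586$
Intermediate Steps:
$U = 47108$ ($U = 2 + 47106 = 47108$)
$\frac{U + 36600}{-5653 + 9202} = \frac{47108 + 36600}{-5653 + 9202} = \frac{83708}{3549}$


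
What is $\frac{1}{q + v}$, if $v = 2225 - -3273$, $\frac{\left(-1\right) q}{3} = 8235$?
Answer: $- \frac{1}{19207} \approx -5.2064 \cdot 10^{-5}$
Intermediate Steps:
$q = -24705$ ($q = \left(-3\right) 8235 = -24705$)
$v = 5498$ ($v = 2225 + 3273 = 5498$)
$\frac{1}{q + v} = \frac{1}{-24705 + 5498} = \frac{1}{-19207} = - \frac{1}{19207}$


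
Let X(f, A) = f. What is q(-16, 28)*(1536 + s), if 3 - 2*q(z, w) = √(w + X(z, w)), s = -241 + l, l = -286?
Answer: 3027/2 - 1009*√3 ≈ -234.14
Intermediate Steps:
s = -527 (s = -241 - 286 = -527)
q(z, w) = 3/2 - √(w + z)/2
q(-16, 28)*(1536 + s) = (3/2 - √(28 - 16)/2)*(1536 - 527) = (3/2 - √3)*1009 = 3027/2 - 1009*√3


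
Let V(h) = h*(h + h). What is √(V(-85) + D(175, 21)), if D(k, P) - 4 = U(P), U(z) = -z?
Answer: √14433 ≈ 120.14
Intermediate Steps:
D(k, P) = 4 - P
V(h) = 2*h² (V(h) = h*(2*h) = 2*h²)
√(V(-85) + D(175, 21)) = √(2*(-85)² + (4 - 1*21)) = √(2*7225 + (4 - 21)) = √(14450 - 17) = √14433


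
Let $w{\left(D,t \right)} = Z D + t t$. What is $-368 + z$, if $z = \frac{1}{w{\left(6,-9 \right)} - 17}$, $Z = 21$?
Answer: $- \frac{69919}{190} \approx -367.99$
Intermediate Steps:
$w{\left(D,t \right)} = t^{2} + 21 D$ ($w{\left(D,t \right)} = 21 D + t t = 21 D + t^{2} = t^{2} + 21 D$)
$z = \frac{1}{190}$ ($z = \frac{1}{\left(\left(-9\right)^{2} + 21 \cdot 6\right) - 17} = \frac{1}{\left(81 + 126\right) + \left(-226 + 209\right)} = \frac{1}{207 - 17} = \frac{1}{190} \approx 0.0052632$)
$-368 + z = -368 + \frac{1}{190} = - \frac{69919}{190}$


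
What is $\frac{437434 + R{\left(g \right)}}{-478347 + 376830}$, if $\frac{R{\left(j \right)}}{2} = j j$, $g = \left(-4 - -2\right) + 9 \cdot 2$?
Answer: $- \frac{145982}{33839} \approx -4.314$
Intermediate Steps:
$g = 16$ ($g = \left(-4 + 2\right) + 18 = -2 + 18 = 16$)
$R{\left(j \right)} = 2 j^{2}$ ($R{\left(j \right)} = 2 j j = 2 j^{2}$)
$\frac{437434 + R{\left(g \right)}}{-478347 + 376830} = \frac{437434 + 2 \cdot 16^{2}}{-478347 + 376830} = \frac{437434 + 2 \cdot 256}{-101517} = \left(437434 + 512\right) \left(- \frac{1}{101517}\right) = 437946 \left(- \frac{1}{101517}\right) = - \frac{145982}{33839}$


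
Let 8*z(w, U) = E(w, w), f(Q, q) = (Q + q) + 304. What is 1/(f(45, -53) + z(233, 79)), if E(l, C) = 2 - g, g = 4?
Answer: 4/1183 ≈ 0.0033812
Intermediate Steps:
E(l, C) = -2 (E(l, C) = 2 - 1*4 = 2 - 4 = -2)
f(Q, q) = 304 + Q + q
z(w, U) = -¼ (z(w, U) = (⅛)*(-2) = -¼)
1/(f(45, -53) + z(233, 79)) = 1/((304 + 45 - 53) - ¼) = 1/(296 - ¼) = 1/(1183/4) = 4/1183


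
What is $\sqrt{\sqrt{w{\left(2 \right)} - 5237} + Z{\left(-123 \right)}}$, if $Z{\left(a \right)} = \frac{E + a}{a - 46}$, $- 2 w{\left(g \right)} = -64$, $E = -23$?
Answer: $\frac{\sqrt{146 + 169 i \sqrt{5205}}}{13} \approx 6.0421 + 5.9702 i$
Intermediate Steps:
$w{\left(g \right)} = 32$ ($w{\left(g \right)} = \left(- \frac{1}{2}\right) \left(-64\right) = 32$)
$Z{\left(a \right)} = \frac{-23 + a}{-46 + a}$ ($Z{\left(a \right)} = \frac{-23 + a}{a - 46} = \frac{-23 + a}{-46 + a}$)
$\sqrt{\sqrt{w{\left(2 \right)} - 5237} + Z{\left(-123 \right)}} = \sqrt{\sqrt{32 - 5237} + \frac{-23 - 123}{-46 - 123}} = \sqrt{\sqrt{-5205} + \frac{1}{-169} \left(-146\right)} = \sqrt{i \sqrt{5205} - - \frac{146}{169}} = \sqrt{i \sqrt{5205} + \frac{146}{169}} = \sqrt{\frac{146}{169} + i \sqrt{5205}}$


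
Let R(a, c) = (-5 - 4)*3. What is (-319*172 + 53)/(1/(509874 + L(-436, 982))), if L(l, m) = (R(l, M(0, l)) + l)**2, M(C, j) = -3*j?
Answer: -39699380045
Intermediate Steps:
R(a, c) = -27 (R(a, c) = -9*3 = -27)
L(l, m) = (-27 + l)**2
(-319*172 + 53)/(1/(509874 + L(-436, 982))) = (-319*172 + 53)/(1/(509874 + (-27 - 436)**2)) = (-54868 + 53)/(1/(509874 + (-463)**2)) = -54815/(1/(509874 + 214369)) = -54815/(1/724243) = -54815/1/724243 = -54815*724243 = -39699380045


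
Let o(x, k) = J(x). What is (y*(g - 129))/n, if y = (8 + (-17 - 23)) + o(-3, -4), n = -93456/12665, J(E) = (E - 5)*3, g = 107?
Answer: -88655/531 ≈ -166.96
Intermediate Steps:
J(E) = -15 + 3*E (J(E) = (-5 + E)*3 = -15 + 3*E)
o(x, k) = -15 + 3*x
n = -93456/12665 (n = -93456*1/12665 = -93456/12665 ≈ -7.3791)
y = -56 (y = (8 + (-17 - 23)) + (-15 + 3*(-3)) = (8 - 40) + (-15 - 9) = -32 - 24 = -56)
(y*(g - 129))/n = (-56*(107 - 129))/(-93456/12665) = -56*(-22)*(-12665/93456) = 1232*(-12665/93456) = -88655/531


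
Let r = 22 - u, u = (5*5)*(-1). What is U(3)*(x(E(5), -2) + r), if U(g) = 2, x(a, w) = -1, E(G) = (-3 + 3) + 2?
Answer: 92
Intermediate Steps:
u = -25 (u = 25*(-1) = -25)
E(G) = 2 (E(G) = 0 + 2 = 2)
r = 47 (r = 22 - 1*(-25) = 22 + 25 = 47)
U(3)*(x(E(5), -2) + r) = 2*(-1 + 47) = 2*46 = 92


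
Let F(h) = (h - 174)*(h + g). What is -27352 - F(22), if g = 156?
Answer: -296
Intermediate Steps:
F(h) = (-174 + h)*(156 + h) (F(h) = (h - 174)*(h + 156) = (-174 + h)*(156 + h))
-27352 - F(22) = -27352 - (-27144 + 22² - 18*22) = -27352 - (-27144 + 484 - 396) = -27352 - 1*(-27056) = -27352 + 27056 = -296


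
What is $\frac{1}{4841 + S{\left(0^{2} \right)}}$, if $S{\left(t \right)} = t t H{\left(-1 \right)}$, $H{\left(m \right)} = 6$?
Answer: $\frac{1}{4841} \approx 0.00020657$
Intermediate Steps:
$S{\left(t \right)} = 6 t^{2}$ ($S{\left(t \right)} = t t 6 = t 6 t = 6 t^{2}$)
$\frac{1}{4841 + S{\left(0^{2} \right)}} = \frac{1}{4841 + 6 \left(0^{2}\right)^{2}} = \frac{1}{4841 + 6 \cdot 0^{2}} = \frac{1}{4841 + 6 \cdot 0} = \frac{1}{4841 + 0} = \frac{1}{4841}$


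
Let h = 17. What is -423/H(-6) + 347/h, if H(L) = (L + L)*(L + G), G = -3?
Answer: 3365/204 ≈ 16.495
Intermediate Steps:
H(L) = 2*L*(-3 + L) (H(L) = (L + L)*(L - 3) = (2*L)*(-3 + L) = 2*L*(-3 + L))
-423/H(-6) + 347/h = -423*(-1/(12*(-3 - 6))) + 347/17 = -423/(2*(-6)*(-9)) + 347*(1/17) = -423/108 + 347/17 = -423*1/108 + 347/17 = -47/12 + 347/17 = 3365/204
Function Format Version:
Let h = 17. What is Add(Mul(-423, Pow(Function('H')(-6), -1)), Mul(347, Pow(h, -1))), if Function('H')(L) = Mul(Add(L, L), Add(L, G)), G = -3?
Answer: Rational(3365, 204) ≈ 16.495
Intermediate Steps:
Function('H')(L) = Mul(2, L, Add(-3, L)) (Function('H')(L) = Mul(Add(L, L), Add(L, -3)) = Mul(Mul(2, L), Add(-3, L)) = Mul(2, L, Add(-3, L)))
Add(Mul(-423, Pow(Function('H')(-6), -1)), Mul(347, Pow(h, -1))) = Add(Mul(-423, Pow(Mul(2, -6, Add(-3, -6)), -1)), Mul(347, Pow(17, -1))) = Add(Mul(-423, Pow(Mul(2, -6, -9), -1)), Mul(347, Rational(1, 17))) = Add(Mul(-423, Pow(108, -1)), Rational(347, 17)) = Add(Mul(-423, Rational(1, 108)), Rational(347, 17)) = Add(Rational(-47, 12), Rational(347, 17)) = Rational(3365, 204)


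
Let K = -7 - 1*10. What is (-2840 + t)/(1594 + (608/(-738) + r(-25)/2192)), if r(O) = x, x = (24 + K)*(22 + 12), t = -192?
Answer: -1226213568/644362583 ≈ -1.9030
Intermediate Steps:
K = -17 (K = -7 - 10 = -17)
x = 238 (x = (24 - 17)*(22 + 12) = 7*34 = 238)
r(O) = 238
(-2840 + t)/(1594 + (608/(-738) + r(-25)/2192)) = (-2840 - 192)/(1594 + (608/(-738) + 238/2192)) = -3032/(1594 + (608*(-1/738) + 238*(1/2192))) = -3032/(1594 + (-304/369 + 119/1096)) = -3032/(1594 - 289273/404424) = -3032/644362583/404424 = -3032*404424/644362583 = -1226213568/644362583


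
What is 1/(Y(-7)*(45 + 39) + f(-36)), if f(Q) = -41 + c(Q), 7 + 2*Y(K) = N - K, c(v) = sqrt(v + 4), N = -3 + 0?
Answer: -167/27921 - 4*I*sqrt(2)/27921 ≈ -0.0059812 - 0.0002026*I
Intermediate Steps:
N = -3
c(v) = sqrt(4 + v)
Y(K) = -5 - K/2 (Y(K) = -7/2 + (-3 - K)/2 = -7/2 + (-3/2 - K/2) = -5 - K/2)
f(Q) = -41 + sqrt(4 + Q)
1/(Y(-7)*(45 + 39) + f(-36)) = 1/((-5 - 1/2*(-7))*(45 + 39) + (-41 + sqrt(4 - 36))) = 1/((-5 + 7/2)*84 + (-41 + sqrt(-32))) = 1/(-3/2*84 + (-41 + 4*I*sqrt(2))) = 1/(-126 + (-41 + 4*I*sqrt(2))) = 1/(-167 + 4*I*sqrt(2))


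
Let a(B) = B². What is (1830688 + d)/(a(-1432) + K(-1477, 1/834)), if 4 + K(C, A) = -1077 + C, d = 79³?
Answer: 2323727/2048066 ≈ 1.1346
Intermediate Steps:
d = 493039
K(C, A) = -1081 + C (K(C, A) = -4 + (-1077 + C) = -1081 + C)
(1830688 + d)/(a(-1432) + K(-1477, 1/834)) = (1830688 + 493039)/((-1432)² + (-1081 - 1477)) = 2323727/(2050624 - 2558) = 2323727/2048066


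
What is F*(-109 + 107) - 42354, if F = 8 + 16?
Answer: -42402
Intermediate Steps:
F = 24
F*(-109 + 107) - 42354 = 24*(-109 + 107) - 42354 = 24*(-2) - 42354 = -48 - 42354 = -42402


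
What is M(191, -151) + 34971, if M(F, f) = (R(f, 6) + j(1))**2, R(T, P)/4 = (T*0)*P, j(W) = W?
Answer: 34972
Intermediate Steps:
R(T, P) = 0 (R(T, P) = 4*((T*0)*P) = 4*(0*P) = 4*0 = 0)
M(F, f) = 1 (M(F, f) = (0 + 1)**2 = 1**2 = 1)
M(191, -151) + 34971 = 1 + 34971 = 34972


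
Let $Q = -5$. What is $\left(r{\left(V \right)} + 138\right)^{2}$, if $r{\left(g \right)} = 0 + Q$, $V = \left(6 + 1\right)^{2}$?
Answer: $17689$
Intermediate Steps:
$V = 49$ ($V = 7^{2} = 49$)
$r{\left(g \right)} = -5$ ($r{\left(g \right)} = 0 - 5 = -5$)
$\left(r{\left(V \right)} + 138\right)^{2} = \left(-5 + 138\right)^{2} = 133^{2} = 17689$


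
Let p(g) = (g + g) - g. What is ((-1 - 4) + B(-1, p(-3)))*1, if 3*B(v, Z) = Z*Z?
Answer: -2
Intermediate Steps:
p(g) = g (p(g) = 2*g - g = g)
B(v, Z) = Z²/3 (B(v, Z) = (Z*Z)/3 = Z²/3)
((-1 - 4) + B(-1, p(-3)))*1 = ((-1 - 4) + (⅓)*(-3)²)*1 = (-5 + (⅓)*9)*1 = (-5 + 3)*1 = -2*1 = -2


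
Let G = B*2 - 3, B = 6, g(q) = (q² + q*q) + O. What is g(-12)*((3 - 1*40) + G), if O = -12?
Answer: -7728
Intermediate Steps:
g(q) = -12 + 2*q² (g(q) = (q² + q*q) - 12 = (q² + q²) - 12 = 2*q² - 12 = -12 + 2*q²)
G = 9 (G = 6*2 - 3 = 12 - 3 = 9)
g(-12)*((3 - 1*40) + G) = (-12 + 2*(-12)²)*((3 - 1*40) + 9) = (-12 + 2*144)*((3 - 40) + 9) = (-12 + 288)*(-37 + 9) = 276*(-28) = -7728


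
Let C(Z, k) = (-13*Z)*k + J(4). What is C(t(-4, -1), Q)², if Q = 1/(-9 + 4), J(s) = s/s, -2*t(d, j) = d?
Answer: 961/25 ≈ 38.440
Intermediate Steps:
t(d, j) = -d/2
J(s) = 1
Q = -⅕ (Q = 1/(-5) = -⅕ ≈ -0.20000)
C(Z, k) = 1 - 13*Z*k (C(Z, k) = (-13*Z)*k + 1 = -13*Z*k + 1 = 1 - 13*Z*k)
C(t(-4, -1), Q)² = (1 - 13*(-½*(-4))*(-⅕))² = (1 - 13*2*(-⅕))² = (1 + 26/5)² = (31/5)² = 961/25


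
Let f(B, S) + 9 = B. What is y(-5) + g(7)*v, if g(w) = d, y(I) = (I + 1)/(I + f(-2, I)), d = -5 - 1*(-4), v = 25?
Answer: -99/4 ≈ -24.750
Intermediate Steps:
f(B, S) = -9 + B
d = -1 (d = -5 + 4 = -1)
y(I) = (1 + I)/(-11 + I) (y(I) = (I + 1)/(I + (-9 - 2)) = (1 + I)/(I - 11) = (1 + I)/(-11 + I))
g(w) = -1
y(-5) + g(7)*v = (1 - 5)/(-11 - 5) - 1*25 = -4/(-16) - 25 = -1/16*(-4) - 25 = 1/4 - 25 = -99/4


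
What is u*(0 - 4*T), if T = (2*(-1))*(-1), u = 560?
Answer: -4480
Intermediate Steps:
T = 2 (T = -2*(-1) = 2)
u*(0 - 4*T) = 560*(0 - 4*2) = 560*(0 - 8) = 560*(-8) = -4480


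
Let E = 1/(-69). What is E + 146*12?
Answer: 120887/69 ≈ 1752.0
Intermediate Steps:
E = -1/69 ≈ -0.014493
E + 146*12 = -1/69 + 146*12 = -1/69 + 1752 = 120887/69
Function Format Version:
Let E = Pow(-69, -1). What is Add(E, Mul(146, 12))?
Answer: Rational(120887, 69) ≈ 1752.0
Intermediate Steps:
E = Rational(-1, 69) ≈ -0.014493
Add(E, Mul(146, 12)) = Add(Rational(-1, 69), Mul(146, 12)) = Add(Rational(-1, 69), 1752) = Rational(120887, 69)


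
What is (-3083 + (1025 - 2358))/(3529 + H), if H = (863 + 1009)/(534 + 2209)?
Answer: -40512/32381 ≈ -1.2511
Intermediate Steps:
H = 144/211 (H = 1872/2743 = 1872*(1/2743) = 144/211 ≈ 0.68246)
(-3083 + (1025 - 2358))/(3529 + H) = (-3083 + (1025 - 2358))/(3529 + 144/211) = (-3083 - 1333)/(744763/211) = -4416*211/744763 = -40512/32381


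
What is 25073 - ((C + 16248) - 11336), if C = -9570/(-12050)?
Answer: 24293048/1205 ≈ 20160.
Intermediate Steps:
C = 957/1205 (C = -9570*(-1/12050) = 957/1205 ≈ 0.79419)
25073 - ((C + 16248) - 11336) = 25073 - ((957/1205 + 16248) - 11336) = 25073 - (19579797/1205 - 11336) = 25073 - 1*5919917/1205 = 25073 - 5919917/1205 = 24293048/1205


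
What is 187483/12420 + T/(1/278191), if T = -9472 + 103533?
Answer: 324993191932903/12420 ≈ 2.6167e+10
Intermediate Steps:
T = 94061
187483/12420 + T/(1/278191) = 187483/12420 + 94061/(1/278191) = 187483*(1/12420) + 94061/(1/278191) = 187483/12420 + 94061*278191 = 187483/12420 + 26166923651 = 324993191932903/12420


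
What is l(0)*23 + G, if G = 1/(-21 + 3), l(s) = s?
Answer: -1/18 ≈ -0.055556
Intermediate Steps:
G = -1/18 (G = 1/(-18) = -1/18 ≈ -0.055556)
l(0)*23 + G = 0*23 - 1/18 = 0 - 1/18 = -1/18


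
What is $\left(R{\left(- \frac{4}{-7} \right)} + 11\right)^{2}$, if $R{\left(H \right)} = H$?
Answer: $\frac{6561}{49} \approx 133.9$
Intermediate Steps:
$\left(R{\left(- \frac{4}{-7} \right)} + 11\right)^{2} = \left(- \frac{4}{-7} + 11\right)^{2} = \left(\left(-4\right) \left(- \frac{1}{7}\right) + 11\right)^{2} = \left(\frac{4}{7} + 11\right)^{2} = \left(\frac{81}{7}\right)^{2} = \frac{6561}{49}$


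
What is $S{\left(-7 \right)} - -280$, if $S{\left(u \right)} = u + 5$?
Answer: $278$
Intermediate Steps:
$S{\left(u \right)} = 5 + u$
$S{\left(-7 \right)} - -280 = \left(5 - 7\right) - -280 = -2 + 280 = 278$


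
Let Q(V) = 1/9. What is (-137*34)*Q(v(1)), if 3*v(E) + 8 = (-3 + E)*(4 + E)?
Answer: -4658/9 ≈ -517.56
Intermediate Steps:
v(E) = -8/3 + (-3 + E)*(4 + E)/3 (v(E) = -8/3 + ((-3 + E)*(4 + E))/3 = -8/3 + (-3 + E)*(4 + E)/3)
Q(V) = ⅑
(-137*34)*Q(v(1)) = -137*34*(⅑) = -4658*⅑ = -4658/9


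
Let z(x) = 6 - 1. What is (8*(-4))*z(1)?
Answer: -160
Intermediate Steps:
z(x) = 5
(8*(-4))*z(1) = (8*(-4))*5 = -32*5 = -160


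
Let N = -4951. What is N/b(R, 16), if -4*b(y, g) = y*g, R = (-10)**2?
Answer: 4951/400 ≈ 12.378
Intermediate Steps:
R = 100
b(y, g) = -g*y/4 (b(y, g) = -y*g/4 = -g*y/4)
N/b(R, 16) = -4951/((-1/4*16*100)) = -4951/(-400) = -4951*(-1/400) = 4951/400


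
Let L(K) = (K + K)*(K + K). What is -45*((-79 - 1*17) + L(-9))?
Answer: -10260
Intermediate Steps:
L(K) = 4*K**2 (L(K) = (2*K)*(2*K) = 4*K**2)
-45*((-79 - 1*17) + L(-9)) = -45*((-79 - 1*17) + 4*(-9)**2) = -45*((-79 - 17) + 4*81) = -45*(-96 + 324) = -45*228 = -10260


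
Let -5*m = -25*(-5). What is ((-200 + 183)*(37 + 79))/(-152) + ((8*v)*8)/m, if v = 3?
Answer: 5029/950 ≈ 5.2937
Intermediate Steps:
m = -25 (m = -(-5)*(-5) = -⅕*125 = -25)
((-200 + 183)*(37 + 79))/(-152) + ((8*v)*8)/m = ((-200 + 183)*(37 + 79))/(-152) + ((8*3)*8)/(-25) = -17*116*(-1/152) + (24*8)*(-1/25) = -1972*(-1/152) + 192*(-1/25) = 493/38 - 192/25 = 5029/950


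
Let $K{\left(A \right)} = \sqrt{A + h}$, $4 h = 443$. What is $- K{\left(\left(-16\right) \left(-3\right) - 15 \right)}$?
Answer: $- \frac{5 \sqrt{23}}{2} \approx -11.99$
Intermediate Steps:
$h = \frac{443}{4}$ ($h = \frac{1}{4} \cdot 443 = \frac{443}{4} \approx 110.75$)
$K{\left(A \right)} = \sqrt{\frac{443}{4} + A}$ ($K{\left(A \right)} = \sqrt{A + \frac{443}{4}} = \sqrt{\frac{443}{4} + A}$)
$- K{\left(\left(-16\right) \left(-3\right) - 15 \right)} = - \frac{\sqrt{443 + 4 \left(\left(-16\right) \left(-3\right) - 15\right)}}{2} = - \frac{\sqrt{443 + 4 \left(48 - 15\right)}}{2} = - \frac{\sqrt{443 + 4 \cdot 33}}{2} = - \frac{\sqrt{443 + 132}}{2} = - \frac{\sqrt{575}}{2} = - \frac{5 \sqrt{23}}{2}$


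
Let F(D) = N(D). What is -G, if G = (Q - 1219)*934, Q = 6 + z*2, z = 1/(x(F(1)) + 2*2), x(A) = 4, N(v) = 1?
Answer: 2265417/2 ≈ 1.1327e+6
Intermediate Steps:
F(D) = 1
z = 1/8 (z = 1/(4 + 2*2) = 1/(4 + 4) = 1/8 ≈ 0.12500)
Q = 25/4 (Q = 6 + (1/8)*2 = 6 + 1/4 = 25/4 ≈ 6.2500)
G = -2265417/2 (G = (25/4 - 1219)*934 = -4851/4*934 = -2265417/2 ≈ -1.1327e+6)
-G = -1*(-2265417/2) = 2265417/2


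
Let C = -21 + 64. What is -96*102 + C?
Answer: -9749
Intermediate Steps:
C = 43
-96*102 + C = -96*102 + 43 = -9792 + 43 = -9749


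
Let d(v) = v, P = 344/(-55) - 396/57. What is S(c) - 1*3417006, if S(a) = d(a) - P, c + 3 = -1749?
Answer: -3572588314/1045 ≈ -3.4187e+6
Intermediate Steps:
c = -1752 (c = -3 - 1749 = -1752)
P = -13796/1045 (P = 344*(-1/55) - 396*1/57 = -344/55 - 132/19 = -13796/1045 ≈ -13.202)
S(a) = 13796/1045 + a (S(a) = a - 1*(-13796/1045) = a + 13796/1045 = 13796/1045 + a)
S(c) - 1*3417006 = (13796/1045 - 1752) - 1*3417006 = -1817044/1045 - 3417006 = -3572588314/1045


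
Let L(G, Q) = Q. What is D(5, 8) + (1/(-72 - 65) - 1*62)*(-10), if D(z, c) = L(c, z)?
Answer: 85635/137 ≈ 625.07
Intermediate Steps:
D(z, c) = z
D(5, 8) + (1/(-72 - 65) - 1*62)*(-10) = 5 + (1/(-72 - 65) - 1*62)*(-10) = 5 + (1/(-137) - 62)*(-10) = 5 + (-1/137 - 62)*(-10) = 5 - 8495/137*(-10) = 5 + 84950/137 = 85635/137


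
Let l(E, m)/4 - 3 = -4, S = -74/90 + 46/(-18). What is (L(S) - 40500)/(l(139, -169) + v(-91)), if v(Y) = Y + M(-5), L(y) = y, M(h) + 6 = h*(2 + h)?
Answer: 911326/1935 ≈ 470.97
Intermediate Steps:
M(h) = -6 + h*(2 + h)
S = -152/45 (S = -74*1/90 + 46*(-1/18) = -37/45 - 23/9 = -152/45 ≈ -3.3778)
l(E, m) = -4 (l(E, m) = 12 + 4*(-4) = 12 - 16 = -4)
v(Y) = 9 + Y (v(Y) = Y + (-6 + (-5)**2 + 2*(-5)) = Y + (-6 + 25 - 10) = Y + 9 = 9 + Y)
(L(S) - 40500)/(l(139, -169) + v(-91)) = (-152/45 - 40500)/(-4 + (9 - 91)) = -1822652/(45*(-4 - 82)) = -1822652/45/(-86) = -1822652/45*(-1/86) = 911326/1935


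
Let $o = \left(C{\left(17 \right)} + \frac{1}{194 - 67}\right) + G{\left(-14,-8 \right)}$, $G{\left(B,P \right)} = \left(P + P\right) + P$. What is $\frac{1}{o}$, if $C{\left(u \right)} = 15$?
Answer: $- \frac{127}{1142} \approx -0.11121$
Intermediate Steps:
$G{\left(B,P \right)} = 3 P$ ($G{\left(B,P \right)} = 2 P + P = 3 P$)
$o = - \frac{1142}{127}$ ($o = \left(15 + \frac{1}{194 - 67}\right) + 3 \left(-8\right) = \left(15 + \frac{1}{127}\right) - 24 = \frac{1906}{127} - 24 = - \frac{1142}{127} \approx -8.9921$)
$\frac{1}{o} = \frac{1}{- \frac{1142}{127}} = - \frac{127}{1142}$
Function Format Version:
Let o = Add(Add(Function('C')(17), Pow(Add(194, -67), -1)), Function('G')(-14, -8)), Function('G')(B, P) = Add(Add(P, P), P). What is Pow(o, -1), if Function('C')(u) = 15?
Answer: Rational(-127, 1142) ≈ -0.11121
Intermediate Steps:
Function('G')(B, P) = Mul(3, P) (Function('G')(B, P) = Add(Mul(2, P), P) = Mul(3, P))
o = Rational(-1142, 127) (o = Add(Add(15, Pow(Add(194, -67), -1)), Mul(3, -8)) = Add(Add(15, Pow(127, -1)), -24) = Add(Add(15, Rational(1, 127)), -24) = Add(Rational(1906, 127), -24) = Rational(-1142, 127) ≈ -8.9921)
Pow(o, -1) = Pow(Rational(-1142, 127), -1) = Rational(-127, 1142)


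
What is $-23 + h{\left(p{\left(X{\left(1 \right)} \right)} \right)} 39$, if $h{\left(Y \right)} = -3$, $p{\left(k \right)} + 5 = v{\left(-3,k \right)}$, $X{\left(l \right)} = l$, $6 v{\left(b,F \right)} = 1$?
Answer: $-140$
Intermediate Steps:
$v{\left(b,F \right)} = \frac{1}{6}$ ($v{\left(b,F \right)} = \frac{1}{6} \cdot 1 = \frac{1}{6}$)
$p{\left(k \right)} = - \frac{29}{6}$ ($p{\left(k \right)} = -5 + \frac{1}{6} = - \frac{29}{6}$)
$-23 + h{\left(p{\left(X{\left(1 \right)} \right)} \right)} 39 = -23 - 117 = -140$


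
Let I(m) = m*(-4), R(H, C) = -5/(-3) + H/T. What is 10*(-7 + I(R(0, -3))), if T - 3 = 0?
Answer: -410/3 ≈ -136.67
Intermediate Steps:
T = 3 (T = 3 + 0 = 3)
R(H, C) = 5/3 + H/3 (R(H, C) = -5/(-3) + H/3 = -5*(-⅓) + H*(⅓) = 5/3 + H/3)
I(m) = -4*m
10*(-7 + I(R(0, -3))) = 10*(-7 - 4*(5/3 + (⅓)*0)) = 10*(-7 - 4*(5/3 + 0)) = 10*(-7 - 4*5/3) = 10*(-7 - 20/3) = 10*(-41/3) = -410/3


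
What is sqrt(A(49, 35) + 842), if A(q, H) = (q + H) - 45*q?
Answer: I*sqrt(1279) ≈ 35.763*I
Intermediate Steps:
A(q, H) = H - 44*q (A(q, H) = (H + q) - 45*q = H - 44*q)
sqrt(A(49, 35) + 842) = sqrt((35 - 44*49) + 842) = sqrt((35 - 2156) + 842) = sqrt(-2121 + 842) = sqrt(-1279) = I*sqrt(1279)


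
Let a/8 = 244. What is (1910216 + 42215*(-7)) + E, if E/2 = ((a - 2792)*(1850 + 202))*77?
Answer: -263832009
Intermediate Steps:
a = 1952 (a = 8*244 = 1952)
E = -265446720 (E = 2*(((1952 - 2792)*(1850 + 202))*77) = 2*(-840*2052*77) = 2*(-1723680*77) = 2*(-132723360) = -265446720)
(1910216 + 42215*(-7)) + E = (1910216 + 42215*(-7)) - 265446720 = (1910216 - 295505) - 265446720 = 1614711 - 265446720 = -263832009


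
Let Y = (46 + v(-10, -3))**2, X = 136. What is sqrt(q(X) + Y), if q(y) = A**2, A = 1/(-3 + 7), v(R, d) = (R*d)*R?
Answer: sqrt(1032257)/4 ≈ 254.00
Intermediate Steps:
v(R, d) = d*R**2
A = 1/4 ≈ 0.25000
q(y) = 1/16 (q(y) = (1/4)**2 = 1/16)
Y = 64516 (Y = (46 - 3*(-10)**2)**2 = (46 - 3*100)**2 = (46 - 300)**2 = (-254)**2 = 64516)
sqrt(q(X) + Y) = sqrt(1/16 + 64516) = sqrt(1032257/16) = sqrt(1032257)/4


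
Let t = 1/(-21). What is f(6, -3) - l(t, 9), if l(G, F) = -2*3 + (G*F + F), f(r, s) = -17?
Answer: -137/7 ≈ -19.571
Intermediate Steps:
t = -1/21 ≈ -0.047619
l(G, F) = -6 + F + F*G (l(G, F) = -6 + (F*G + F) = -6 + (F + F*G) = -6 + F + F*G)
f(6, -3) - l(t, 9) = -17 - (-6 + 9 + 9*(-1/21)) = -17 - (-6 + 9 - 3/7) = -17 - 1*18/7 = -17 - 18/7 = -137/7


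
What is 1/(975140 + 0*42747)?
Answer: 1/975140 ≈ 1.0255e-6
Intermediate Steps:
1/(975140 + 0*42747) = 1/(975140 + 0) = 1/975140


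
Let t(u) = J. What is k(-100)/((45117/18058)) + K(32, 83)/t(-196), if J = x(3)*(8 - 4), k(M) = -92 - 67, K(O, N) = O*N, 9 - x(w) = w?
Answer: 707242/15039 ≈ 47.027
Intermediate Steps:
x(w) = 9 - w
K(O, N) = N*O
k(M) = -159
J = 24 (J = (9 - 1*3)*(8 - 4) = (9 - 3)*4 = 6*4 = 24)
t(u) = 24
k(-100)/((45117/18058)) + K(32, 83)/t(-196) = -159/(45117/18058) + (83*32)/24 = -159/(45117*(1/18058)) + 2656*(1/24) = -159/45117/18058 + 332/3 = -159*18058/45117 + 332/3 = -957074/15039 + 332/3 = 707242/15039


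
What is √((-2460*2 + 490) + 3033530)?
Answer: 10*√30291 ≈ 1740.4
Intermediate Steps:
√((-2460*2 + 490) + 3033530) = √((-615*8 + 490) + 3033530) = √((-4920 + 490) + 3033530) = √(-4430 + 3033530) = √3029100 = 10*√30291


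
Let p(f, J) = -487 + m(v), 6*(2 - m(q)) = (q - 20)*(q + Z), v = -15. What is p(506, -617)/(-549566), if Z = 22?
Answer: 2665/3297396 ≈ 0.00080821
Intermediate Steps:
m(q) = 2 - (-20 + q)*(22 + q)/6 (m(q) = 2 - (q - 20)*(q + 22)/6 = 2 - (-20 + q)*(22 + q)/6)
p(f, J) = -2665/6 (p(f, J) = -487 + (226/3 - 1/3*(-15) - 1/6*(-15)**2) = -487 + (226/3 + 5 - 1/6*225) = -487 + (226/3 + 5 - 75/2) = -487 + 257/6 = -2665/6)
p(506, -617)/(-549566) = -2665/6/(-549566) = -2665/6*(-1/549566) = 2665/3297396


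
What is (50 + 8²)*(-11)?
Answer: -1254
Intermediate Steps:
(50 + 8²)*(-11) = (50 + 64)*(-11) = 114*(-11) = -1254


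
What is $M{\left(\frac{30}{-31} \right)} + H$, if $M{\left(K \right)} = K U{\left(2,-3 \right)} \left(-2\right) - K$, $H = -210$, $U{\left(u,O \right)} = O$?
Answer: $- \frac{6660}{31} \approx -214.84$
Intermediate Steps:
$M{\left(K \right)} = 5 K$ ($M{\left(K \right)} = K \left(-3\right) \left(-2\right) - K = - 3 K \left(-2\right) - K = 6 K - K = 5 K$)
$M{\left(\frac{30}{-31} \right)} + H = 5 \frac{30}{-31} - 210 = 5 \cdot 30 \left(- \frac{1}{31}\right) - 210 = 5 \left(- \frac{30}{31}\right) - 210 = - \frac{150}{31} - 210 = - \frac{6660}{31}$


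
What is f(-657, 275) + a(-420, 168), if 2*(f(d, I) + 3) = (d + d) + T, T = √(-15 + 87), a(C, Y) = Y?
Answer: -492 + 3*√2 ≈ -487.76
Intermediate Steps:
T = 6*√2 (T = √72 = 6*√2 ≈ 8.4853)
f(d, I) = -3 + d + 3*√2 (f(d, I) = -3 + ((d + d) + 6*√2)/2 = -3 + (2*d + 6*√2)/2 = -3 + (d + 3*√2) = -3 + d + 3*√2)
f(-657, 275) + a(-420, 168) = (-3 - 657 + 3*√2) + 168 = (-660 + 3*√2) + 168 = -492 + 3*√2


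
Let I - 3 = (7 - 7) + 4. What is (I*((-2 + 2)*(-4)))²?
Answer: 0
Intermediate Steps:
I = 7 (I = 3 + ((7 - 7) + 4) = 3 + (0 + 4) = 3 + 4 = 7)
(I*((-2 + 2)*(-4)))² = (7*((-2 + 2)*(-4)))² = (7*(0*(-4)))² = (7*0)² = 0² = 0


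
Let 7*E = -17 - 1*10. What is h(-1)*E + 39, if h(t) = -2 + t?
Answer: 354/7 ≈ 50.571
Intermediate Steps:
E = -27/7 (E = (-17 - 1*10)/7 = (-17 - 10)/7 = (⅐)*(-27) = -27/7 ≈ -3.8571)
h(-1)*E + 39 = (-2 - 1)*(-27/7) + 39 = -3*(-27/7) + 39 = 81/7 + 39 = 354/7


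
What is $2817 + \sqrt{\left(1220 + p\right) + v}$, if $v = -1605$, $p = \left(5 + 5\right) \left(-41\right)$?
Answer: $2817 + i \sqrt{795} \approx 2817.0 + 28.196 i$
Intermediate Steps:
$p = -410$ ($p = 10 \left(-41\right) = -410$)
$2817 + \sqrt{\left(1220 + p\right) + v} = 2817 + \sqrt{\left(1220 - 410\right) - 1605} = 2817 + \sqrt{810 - 1605} = 2817 + \sqrt{-795} = 2817 + i \sqrt{795}$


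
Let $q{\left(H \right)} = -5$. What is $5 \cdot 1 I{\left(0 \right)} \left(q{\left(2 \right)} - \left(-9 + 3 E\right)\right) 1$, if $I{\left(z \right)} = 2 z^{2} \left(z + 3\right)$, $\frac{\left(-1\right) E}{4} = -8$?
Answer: $0$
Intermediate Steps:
$E = 32$ ($E = \left(-4\right) \left(-8\right) = 32$)
$I{\left(z \right)} = 2 z^{2} \left(3 + z\right)$
$5 \cdot 1 I{\left(0 \right)} \left(q{\left(2 \right)} - \left(-9 + 3 E\right)\right) 1 = 5 \cdot 1 \cdot 2 \cdot 0^{2} \left(3 + 0\right) \left(-5 - 87\right) 1 = 5 \cdot 2 \cdot 0 \cdot 3 \left(-5 + \left(-96 + 9\right)\right) 1 = 5 \cdot 0 \left(-5 - 87\right) 1 = 0 \left(\left(-92\right) 1\right) = 0 \left(-92\right) = 0$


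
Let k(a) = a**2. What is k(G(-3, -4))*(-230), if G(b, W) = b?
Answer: -2070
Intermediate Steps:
k(G(-3, -4))*(-230) = (-3)**2*(-230) = 9*(-230) = -2070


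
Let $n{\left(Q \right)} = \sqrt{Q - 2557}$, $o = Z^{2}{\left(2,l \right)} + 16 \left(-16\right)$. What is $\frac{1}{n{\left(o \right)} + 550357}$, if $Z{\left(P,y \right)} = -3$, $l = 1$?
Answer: $\frac{550357}{302892830253} - \frac{2 i \sqrt{701}}{302892830253} \approx 1.817 \cdot 10^{-6} - 1.7482 \cdot 10^{-10} i$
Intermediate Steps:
$o = -247$ ($o = \left(-3\right)^{2} + 16 \left(-16\right) = 9 - 256 = -247$)
$n{\left(Q \right)} = \sqrt{-2557 + Q}$
$\frac{1}{n{\left(o \right)} + 550357} = \frac{1}{\sqrt{-2557 - 247} + 550357} = \frac{1}{\sqrt{-2804} + 550357} = \frac{1}{2 i \sqrt{701} + 550357} = \frac{1}{550357 + 2 i \sqrt{701}}$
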